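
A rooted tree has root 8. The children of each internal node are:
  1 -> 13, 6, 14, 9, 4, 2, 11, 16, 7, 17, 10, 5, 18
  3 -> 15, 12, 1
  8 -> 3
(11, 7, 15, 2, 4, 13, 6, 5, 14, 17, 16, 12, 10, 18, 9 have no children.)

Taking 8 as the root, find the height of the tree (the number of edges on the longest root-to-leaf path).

3

The longest root-to-leaf path is 8 – 3 – 1 – 14 (3 edges).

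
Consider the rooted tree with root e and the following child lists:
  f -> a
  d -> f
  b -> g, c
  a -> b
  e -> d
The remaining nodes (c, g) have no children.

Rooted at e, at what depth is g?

e – d – f – a – b – g — 5 edges.

5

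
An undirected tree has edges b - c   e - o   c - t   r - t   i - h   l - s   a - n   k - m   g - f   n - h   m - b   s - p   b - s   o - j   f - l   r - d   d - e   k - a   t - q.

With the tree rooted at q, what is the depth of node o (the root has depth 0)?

q–t–r–d–e–o — 5 edges.

5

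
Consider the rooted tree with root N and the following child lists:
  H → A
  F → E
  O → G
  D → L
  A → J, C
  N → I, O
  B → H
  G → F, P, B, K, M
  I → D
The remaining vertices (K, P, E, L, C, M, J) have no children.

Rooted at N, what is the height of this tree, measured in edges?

6

J sits deepest: N-O-G-B-H-A-J — 6 edges from the root.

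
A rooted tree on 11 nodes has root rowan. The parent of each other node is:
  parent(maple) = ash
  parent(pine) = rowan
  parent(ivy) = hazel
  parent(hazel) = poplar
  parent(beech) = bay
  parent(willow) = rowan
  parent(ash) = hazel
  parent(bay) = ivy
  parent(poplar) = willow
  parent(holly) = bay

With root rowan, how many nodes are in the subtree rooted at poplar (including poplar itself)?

8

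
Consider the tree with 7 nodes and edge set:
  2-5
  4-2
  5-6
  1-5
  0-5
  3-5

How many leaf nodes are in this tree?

5

Exactly 5 nodes have a single neighbour: 0, 1, 3, 4, 6.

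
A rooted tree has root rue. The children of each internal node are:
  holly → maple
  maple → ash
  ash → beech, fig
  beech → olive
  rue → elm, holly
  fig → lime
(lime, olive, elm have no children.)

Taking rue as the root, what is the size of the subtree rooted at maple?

6

The subtree rooted at maple contains: maple, ash, fig, beech, lime, olive — 6 nodes.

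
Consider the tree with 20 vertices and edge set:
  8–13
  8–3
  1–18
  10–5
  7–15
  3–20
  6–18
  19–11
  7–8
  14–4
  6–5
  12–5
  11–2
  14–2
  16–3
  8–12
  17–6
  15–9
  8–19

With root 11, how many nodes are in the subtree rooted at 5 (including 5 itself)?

5's subtree: {5, 10, 6, 18, 17, 1}, size 6.

6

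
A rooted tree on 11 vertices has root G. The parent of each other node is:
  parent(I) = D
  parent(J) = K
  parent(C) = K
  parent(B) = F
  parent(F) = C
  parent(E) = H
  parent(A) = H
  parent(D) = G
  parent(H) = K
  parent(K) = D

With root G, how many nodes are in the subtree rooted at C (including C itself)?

3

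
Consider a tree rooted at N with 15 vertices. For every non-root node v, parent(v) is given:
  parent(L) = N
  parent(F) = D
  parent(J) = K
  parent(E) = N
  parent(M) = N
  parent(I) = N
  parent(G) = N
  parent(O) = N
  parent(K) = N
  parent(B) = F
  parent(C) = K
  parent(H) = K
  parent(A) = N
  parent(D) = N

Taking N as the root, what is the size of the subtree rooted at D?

3

Descendants of D (including itself): D, F, B. That's 3.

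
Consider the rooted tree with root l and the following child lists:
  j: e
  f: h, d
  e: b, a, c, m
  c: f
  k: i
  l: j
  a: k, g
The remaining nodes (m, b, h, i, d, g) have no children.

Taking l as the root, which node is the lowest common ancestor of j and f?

j

Ancestors of j (toward the root): j, l.
Ancestors of f: f, c, e, j, l.
The deepest node appearing in both lists is j.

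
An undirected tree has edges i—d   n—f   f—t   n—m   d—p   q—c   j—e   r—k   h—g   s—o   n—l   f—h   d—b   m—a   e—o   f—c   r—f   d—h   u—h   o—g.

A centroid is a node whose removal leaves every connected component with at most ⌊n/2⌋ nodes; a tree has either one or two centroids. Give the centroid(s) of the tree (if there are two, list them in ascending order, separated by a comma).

Delete h: the remaining components have sizes 10, 5, 4, 1. Max 10 ≤ 10, so h is a centroid.
Every other node leaves some component of size > 10, so the centroid is unique.

h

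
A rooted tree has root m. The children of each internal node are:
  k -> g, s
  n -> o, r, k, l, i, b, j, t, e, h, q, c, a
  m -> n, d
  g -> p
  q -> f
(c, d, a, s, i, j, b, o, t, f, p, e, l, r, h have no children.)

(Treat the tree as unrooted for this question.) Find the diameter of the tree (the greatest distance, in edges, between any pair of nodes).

BFS from p reaches f last, at distance 5; BFS from f confirms no node is farther.
Path: p–g–k–n–q–f.

5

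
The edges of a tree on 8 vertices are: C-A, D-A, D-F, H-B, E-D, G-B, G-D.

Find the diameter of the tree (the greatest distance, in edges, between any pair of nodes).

BFS from C reaches H last, at distance 5; BFS from H confirms no node is farther.
Path: C - A - D - G - B - H.

5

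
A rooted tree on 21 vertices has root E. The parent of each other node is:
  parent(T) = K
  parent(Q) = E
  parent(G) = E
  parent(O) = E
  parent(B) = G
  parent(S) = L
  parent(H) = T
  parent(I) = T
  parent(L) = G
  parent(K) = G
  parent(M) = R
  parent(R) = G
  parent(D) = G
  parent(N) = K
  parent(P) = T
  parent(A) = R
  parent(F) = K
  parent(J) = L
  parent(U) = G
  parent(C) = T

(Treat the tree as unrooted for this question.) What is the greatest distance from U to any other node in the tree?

The node farthest from U is I (C, H, P also at distance 4), via U – G – K – T – I — 4 edges.

4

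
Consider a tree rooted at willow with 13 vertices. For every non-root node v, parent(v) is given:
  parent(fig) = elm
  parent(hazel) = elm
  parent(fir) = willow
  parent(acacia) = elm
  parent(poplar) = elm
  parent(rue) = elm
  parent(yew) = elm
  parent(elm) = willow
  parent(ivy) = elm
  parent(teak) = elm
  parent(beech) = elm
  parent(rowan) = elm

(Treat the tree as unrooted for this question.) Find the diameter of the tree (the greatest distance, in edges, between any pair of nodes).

3

A longest path is fir – willow – elm – teak, with 3 edges.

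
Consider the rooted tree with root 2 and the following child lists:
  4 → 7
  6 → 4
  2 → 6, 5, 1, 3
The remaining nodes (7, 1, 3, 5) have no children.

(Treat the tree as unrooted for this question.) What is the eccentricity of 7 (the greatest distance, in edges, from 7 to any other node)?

4

The node farthest from 7 is 1 (3, 5 also at distance 4), via 7 – 4 – 6 – 2 – 1 — 4 edges.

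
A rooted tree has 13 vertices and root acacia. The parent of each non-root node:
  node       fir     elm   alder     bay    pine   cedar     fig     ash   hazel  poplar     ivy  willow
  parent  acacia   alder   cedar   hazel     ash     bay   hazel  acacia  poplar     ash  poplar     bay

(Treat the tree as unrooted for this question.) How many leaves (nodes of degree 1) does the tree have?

Degree-1 nodes: elm, fig, fir, ivy, pine, willow — 6 of them.

6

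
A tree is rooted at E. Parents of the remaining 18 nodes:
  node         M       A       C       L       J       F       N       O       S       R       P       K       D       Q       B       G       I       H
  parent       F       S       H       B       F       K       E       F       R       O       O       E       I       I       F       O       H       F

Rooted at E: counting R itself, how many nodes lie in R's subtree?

Descendants of R (including itself): R, S, A. That's 3.

3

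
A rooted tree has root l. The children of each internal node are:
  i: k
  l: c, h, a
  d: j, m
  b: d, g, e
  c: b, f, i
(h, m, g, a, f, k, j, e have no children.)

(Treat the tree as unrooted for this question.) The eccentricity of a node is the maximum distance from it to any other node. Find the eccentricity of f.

4

Distances from f peak at 4, attained at j (m also at distance 4).
f – c – b – d – j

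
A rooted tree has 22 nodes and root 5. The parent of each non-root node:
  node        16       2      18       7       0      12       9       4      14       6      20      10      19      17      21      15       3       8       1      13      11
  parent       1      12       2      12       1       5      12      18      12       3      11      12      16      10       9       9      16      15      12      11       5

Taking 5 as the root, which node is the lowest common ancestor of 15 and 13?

5

Ancestors of 15 (toward the root): 15, 9, 12, 5.
Ancestors of 13: 13, 11, 5.
The deepest node appearing in both lists is 5.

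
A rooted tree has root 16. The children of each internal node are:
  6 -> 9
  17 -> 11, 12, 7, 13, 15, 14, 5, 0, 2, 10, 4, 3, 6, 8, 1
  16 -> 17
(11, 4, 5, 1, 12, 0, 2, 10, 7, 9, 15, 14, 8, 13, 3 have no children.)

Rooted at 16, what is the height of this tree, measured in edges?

3

9 sits deepest: 16–17–6–9 — 3 edges from the root.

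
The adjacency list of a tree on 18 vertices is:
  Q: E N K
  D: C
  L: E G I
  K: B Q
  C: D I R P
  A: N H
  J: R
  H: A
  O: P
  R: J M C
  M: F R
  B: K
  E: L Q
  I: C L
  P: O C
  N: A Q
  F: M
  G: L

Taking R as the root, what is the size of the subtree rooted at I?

I's subtree: {I, L, G, E, Q, N, K, A, B, H}, size 10.

10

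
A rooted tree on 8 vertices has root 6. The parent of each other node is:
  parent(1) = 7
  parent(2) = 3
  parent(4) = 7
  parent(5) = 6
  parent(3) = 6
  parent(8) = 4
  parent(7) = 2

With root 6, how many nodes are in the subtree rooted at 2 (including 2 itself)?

2's subtree: {2, 7, 4, 1, 8}, size 5.

5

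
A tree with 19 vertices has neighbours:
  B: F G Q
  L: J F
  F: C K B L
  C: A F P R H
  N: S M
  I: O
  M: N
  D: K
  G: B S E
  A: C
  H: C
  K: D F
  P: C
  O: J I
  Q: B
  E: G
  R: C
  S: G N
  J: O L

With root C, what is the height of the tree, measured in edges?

6

The longest root-to-leaf path is C → F → B → G → S → N → M (6 edges).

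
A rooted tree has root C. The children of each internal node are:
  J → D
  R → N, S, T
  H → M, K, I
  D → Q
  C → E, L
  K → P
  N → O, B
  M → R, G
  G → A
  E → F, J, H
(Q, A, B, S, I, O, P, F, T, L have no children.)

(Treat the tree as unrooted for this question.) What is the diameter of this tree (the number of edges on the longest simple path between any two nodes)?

8

A longest path is Q - D - J - E - H - M - R - N - O, with 8 edges.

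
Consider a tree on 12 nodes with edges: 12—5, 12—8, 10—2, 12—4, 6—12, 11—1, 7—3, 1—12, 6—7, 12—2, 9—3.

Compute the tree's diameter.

6

A longest path is 9 - 3 - 7 - 6 - 12 - 2 - 10, with 6 edges.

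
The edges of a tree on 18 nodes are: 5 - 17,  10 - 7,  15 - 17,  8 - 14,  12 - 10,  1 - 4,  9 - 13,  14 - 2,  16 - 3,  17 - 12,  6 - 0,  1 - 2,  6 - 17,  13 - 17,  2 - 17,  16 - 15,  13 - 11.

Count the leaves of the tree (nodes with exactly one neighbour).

8

The leaves are 0, 3, 4, 5, 7, 8, 9, 11.
That is 8 leaves.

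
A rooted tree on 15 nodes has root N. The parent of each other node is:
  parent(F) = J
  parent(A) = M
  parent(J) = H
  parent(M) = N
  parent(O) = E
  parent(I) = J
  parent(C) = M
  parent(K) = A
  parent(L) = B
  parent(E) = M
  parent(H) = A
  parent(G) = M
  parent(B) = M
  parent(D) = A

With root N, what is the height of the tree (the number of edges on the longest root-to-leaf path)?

5

The longest root-to-leaf path is N – M – A – H – J – I (5 edges).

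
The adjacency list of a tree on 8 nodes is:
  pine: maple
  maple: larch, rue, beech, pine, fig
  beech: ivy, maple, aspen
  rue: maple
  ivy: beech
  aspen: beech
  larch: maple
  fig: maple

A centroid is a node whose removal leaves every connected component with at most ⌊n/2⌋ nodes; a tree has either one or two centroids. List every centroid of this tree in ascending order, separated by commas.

If maple is removed the pieces have sizes 3, 1, 1, 1, 1, all ≤ ⌊8/2⌋ = 4.
Every other node leaves some component of size > 4, so the centroid is unique.

maple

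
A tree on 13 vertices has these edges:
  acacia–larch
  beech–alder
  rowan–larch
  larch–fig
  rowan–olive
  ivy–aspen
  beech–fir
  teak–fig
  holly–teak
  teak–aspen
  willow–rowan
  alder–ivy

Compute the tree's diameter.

9

BFS from fir reaches willow last, at distance 9; BFS from willow confirms no node is farther.
Path: fir-beech-alder-ivy-aspen-teak-fig-larch-rowan-willow.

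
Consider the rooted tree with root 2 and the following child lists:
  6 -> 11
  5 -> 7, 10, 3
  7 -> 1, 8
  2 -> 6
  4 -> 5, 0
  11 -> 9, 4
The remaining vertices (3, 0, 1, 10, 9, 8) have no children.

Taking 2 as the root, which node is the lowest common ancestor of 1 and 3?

5

Path 1→root: 1 7 5 4 11 6 2; path 3→root: 3 5 4 11 6 2.
First common node: 5.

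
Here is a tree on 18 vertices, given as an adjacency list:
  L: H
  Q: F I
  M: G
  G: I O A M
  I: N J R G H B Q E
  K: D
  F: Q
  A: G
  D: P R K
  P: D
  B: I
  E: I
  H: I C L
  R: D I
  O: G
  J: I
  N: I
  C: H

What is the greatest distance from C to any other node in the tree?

A farthest node from C is P (K also at distance 5).
The path C – H – I – R – D – P has 5 edges.

5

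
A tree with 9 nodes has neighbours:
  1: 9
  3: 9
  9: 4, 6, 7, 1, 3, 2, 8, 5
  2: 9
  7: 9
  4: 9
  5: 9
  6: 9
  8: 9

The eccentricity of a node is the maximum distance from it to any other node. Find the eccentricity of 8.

2

Distances from 8 peak at 2, attained at 3 (4, 1, 6, 7, 5, 2 also at distance 2).
8-9-3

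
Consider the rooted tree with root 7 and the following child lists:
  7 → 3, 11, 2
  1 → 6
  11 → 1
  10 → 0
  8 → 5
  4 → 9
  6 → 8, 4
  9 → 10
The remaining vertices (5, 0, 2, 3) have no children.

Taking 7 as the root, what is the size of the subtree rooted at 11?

9

The subtree rooted at 11 contains: 11, 1, 6, 4, 8, 9, 5, 10, 0 — 9 nodes.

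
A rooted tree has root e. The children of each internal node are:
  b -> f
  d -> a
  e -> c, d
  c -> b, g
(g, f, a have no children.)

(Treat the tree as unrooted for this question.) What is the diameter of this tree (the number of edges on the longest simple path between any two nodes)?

Starting from a, a farthest node is f at distance 5.
One longest path: a–d–e–c–b–f.
So the diameter is 5.

5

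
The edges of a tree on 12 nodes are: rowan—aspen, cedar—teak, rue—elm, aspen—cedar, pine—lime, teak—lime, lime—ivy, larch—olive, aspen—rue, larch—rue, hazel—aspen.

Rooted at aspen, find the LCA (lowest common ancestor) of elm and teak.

aspen

elm's ancestor chain is elm, rue, aspen and teak's is teak, cedar, aspen; they first meet at aspen.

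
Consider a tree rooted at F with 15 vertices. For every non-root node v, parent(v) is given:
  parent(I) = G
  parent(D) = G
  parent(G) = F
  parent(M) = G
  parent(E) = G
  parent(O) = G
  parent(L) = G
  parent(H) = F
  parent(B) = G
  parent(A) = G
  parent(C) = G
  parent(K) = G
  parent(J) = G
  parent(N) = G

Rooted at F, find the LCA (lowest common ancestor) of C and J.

G

Path C→root: C G F; path J→root: J G F.
First common node: G.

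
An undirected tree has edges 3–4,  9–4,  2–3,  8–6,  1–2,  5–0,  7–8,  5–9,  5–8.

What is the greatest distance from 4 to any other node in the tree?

4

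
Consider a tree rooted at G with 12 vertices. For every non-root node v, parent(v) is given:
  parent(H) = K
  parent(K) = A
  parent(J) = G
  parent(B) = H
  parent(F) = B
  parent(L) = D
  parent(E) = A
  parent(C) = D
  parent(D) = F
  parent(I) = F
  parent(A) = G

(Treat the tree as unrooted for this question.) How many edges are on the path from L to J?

Walking from L: L - D - F - B - H - K - A - G - J. Length 8.

8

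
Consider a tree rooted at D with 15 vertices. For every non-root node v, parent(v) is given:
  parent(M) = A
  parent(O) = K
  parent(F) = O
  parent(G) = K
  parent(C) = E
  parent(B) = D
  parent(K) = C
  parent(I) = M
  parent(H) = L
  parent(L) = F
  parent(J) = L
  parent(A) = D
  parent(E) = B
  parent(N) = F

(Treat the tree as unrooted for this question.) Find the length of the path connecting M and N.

9

The path is M – A – D – B – E – C – K – O – F – N, which has 9 edges.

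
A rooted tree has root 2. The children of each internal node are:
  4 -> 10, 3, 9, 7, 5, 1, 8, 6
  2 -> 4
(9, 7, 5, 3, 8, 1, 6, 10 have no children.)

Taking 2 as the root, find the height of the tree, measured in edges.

2

A deepest node is 5, reached by 2–4–5.
That path has 2 edges, so the height is 2.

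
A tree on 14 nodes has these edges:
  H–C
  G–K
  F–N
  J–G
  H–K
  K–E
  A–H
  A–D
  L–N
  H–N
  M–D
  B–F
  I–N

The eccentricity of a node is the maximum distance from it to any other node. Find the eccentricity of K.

4

The node farthest from K is B (M also at distance 4), via K-H-N-F-B — 4 edges.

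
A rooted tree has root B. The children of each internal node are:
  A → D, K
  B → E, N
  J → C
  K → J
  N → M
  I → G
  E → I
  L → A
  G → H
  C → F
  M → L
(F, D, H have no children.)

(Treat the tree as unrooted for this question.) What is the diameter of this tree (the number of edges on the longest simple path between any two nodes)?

Starting from H, a farthest node is F at distance 12.
One longest path: H – G – I – E – B – N – M – L – A – K – J – C – F.
So the diameter is 12.

12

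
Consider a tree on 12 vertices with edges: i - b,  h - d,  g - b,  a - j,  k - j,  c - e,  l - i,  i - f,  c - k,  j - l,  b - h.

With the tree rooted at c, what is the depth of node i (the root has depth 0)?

c–k–j–l–i — 4 edges.

4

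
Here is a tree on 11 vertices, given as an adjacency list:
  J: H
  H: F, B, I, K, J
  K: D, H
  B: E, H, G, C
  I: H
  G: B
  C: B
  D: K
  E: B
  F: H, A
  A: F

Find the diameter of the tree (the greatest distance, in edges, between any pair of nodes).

4

BFS from A reaches C last, at distance 4; BFS from C confirms no node is farther.
Path: A–F–H–B–C.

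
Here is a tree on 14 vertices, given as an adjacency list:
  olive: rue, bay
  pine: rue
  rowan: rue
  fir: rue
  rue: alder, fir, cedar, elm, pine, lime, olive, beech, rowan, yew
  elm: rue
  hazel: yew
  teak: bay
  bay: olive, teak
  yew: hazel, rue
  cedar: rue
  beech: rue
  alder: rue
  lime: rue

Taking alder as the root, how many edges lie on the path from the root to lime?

Climbing from lime to the root: lime–rue–alder. That's 2 steps.

2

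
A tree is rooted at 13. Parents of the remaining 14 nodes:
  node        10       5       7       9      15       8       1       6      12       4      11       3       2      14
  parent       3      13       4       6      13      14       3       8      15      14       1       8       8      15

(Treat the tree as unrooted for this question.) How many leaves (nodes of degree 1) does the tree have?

7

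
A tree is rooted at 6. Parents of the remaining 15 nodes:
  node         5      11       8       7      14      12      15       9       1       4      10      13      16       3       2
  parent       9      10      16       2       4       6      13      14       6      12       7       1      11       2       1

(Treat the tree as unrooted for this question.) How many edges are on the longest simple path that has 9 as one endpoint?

Distances from 9 peak at 11, attained at 8.
9 – 14 – 4 – 12 – 6 – 1 – 2 – 7 – 10 – 11 – 16 – 8

11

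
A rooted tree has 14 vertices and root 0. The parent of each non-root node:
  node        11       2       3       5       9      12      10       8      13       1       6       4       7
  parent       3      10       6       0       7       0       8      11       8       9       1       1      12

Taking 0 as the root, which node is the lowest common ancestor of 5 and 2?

5's ancestor chain is 5, 0 and 2's is 2, 10, 8, 11, 3, 6, 1, 9, 7, 12, 0; they first meet at 0.

0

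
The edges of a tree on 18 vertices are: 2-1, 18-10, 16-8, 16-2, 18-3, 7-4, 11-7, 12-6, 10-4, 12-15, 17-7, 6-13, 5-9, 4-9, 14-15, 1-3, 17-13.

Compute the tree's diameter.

14

BFS from 8 reaches 14 last, at distance 14; BFS from 14 confirms no node is farther.
Path: 8-16-2-1-3-18-10-4-7-17-13-6-12-15-14.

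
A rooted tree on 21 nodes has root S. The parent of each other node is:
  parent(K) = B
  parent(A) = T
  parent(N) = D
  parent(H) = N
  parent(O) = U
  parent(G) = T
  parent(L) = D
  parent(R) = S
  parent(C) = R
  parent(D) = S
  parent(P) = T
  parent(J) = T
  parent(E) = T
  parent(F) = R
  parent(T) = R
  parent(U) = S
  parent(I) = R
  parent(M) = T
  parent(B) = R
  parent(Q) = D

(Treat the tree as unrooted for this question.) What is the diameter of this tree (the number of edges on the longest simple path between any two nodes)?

A longest path is H – N – D – S – R – T – A, with 6 edges.

6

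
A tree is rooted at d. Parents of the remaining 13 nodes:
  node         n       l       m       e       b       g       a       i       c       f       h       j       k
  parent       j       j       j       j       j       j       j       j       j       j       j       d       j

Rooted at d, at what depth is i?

d – j – i — 2 edges.

2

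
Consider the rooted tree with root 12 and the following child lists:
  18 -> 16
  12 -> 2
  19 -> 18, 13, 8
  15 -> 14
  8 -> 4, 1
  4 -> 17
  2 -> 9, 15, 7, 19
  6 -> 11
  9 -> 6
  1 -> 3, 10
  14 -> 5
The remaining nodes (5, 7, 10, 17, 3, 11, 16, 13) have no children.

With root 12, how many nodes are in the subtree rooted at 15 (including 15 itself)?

3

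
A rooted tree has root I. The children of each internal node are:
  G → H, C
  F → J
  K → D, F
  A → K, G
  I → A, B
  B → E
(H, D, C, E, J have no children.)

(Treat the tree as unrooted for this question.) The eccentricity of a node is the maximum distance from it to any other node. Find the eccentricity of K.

4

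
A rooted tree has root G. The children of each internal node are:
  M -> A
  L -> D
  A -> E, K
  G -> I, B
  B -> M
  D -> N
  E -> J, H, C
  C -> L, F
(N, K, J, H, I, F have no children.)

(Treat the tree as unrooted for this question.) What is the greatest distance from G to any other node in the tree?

A farthest node from G is N.
The path G – B – M – A – E – C – L – D – N has 8 edges.

8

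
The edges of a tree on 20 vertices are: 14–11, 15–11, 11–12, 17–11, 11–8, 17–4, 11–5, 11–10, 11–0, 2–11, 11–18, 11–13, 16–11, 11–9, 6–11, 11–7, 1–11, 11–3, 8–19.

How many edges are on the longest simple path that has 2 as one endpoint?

3

Distances from 2 peak at 3, attained at 19 (4 also at distance 3).
2 – 11 – 8 – 19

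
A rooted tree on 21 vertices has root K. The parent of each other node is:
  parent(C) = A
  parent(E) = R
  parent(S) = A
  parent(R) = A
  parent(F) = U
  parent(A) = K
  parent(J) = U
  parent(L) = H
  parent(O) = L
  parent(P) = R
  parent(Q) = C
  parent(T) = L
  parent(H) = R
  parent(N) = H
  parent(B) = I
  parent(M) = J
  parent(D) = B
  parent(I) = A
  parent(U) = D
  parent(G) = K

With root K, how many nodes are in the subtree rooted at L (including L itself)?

3

L's subtree: {L, O, T}, size 3.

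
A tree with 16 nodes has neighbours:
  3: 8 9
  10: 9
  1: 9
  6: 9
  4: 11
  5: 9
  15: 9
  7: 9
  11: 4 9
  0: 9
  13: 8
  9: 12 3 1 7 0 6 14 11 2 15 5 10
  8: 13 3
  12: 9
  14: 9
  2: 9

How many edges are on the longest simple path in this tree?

5

BFS from 13 reaches 4 last, at distance 5; BFS from 4 confirms no node is farther.
Path: 13 – 8 – 3 – 9 – 11 – 4.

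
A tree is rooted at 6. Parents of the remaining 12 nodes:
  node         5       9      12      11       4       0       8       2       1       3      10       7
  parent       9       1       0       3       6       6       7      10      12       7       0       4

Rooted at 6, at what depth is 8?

3

Climbing from 8 to the root: 8–7–4–6. That's 3 steps.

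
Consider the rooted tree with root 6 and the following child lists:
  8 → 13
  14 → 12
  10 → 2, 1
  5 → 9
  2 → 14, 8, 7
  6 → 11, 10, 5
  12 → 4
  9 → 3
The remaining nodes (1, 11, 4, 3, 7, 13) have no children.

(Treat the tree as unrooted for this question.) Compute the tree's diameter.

8

A longest path is 3 - 9 - 5 - 6 - 10 - 2 - 14 - 12 - 4, with 8 edges.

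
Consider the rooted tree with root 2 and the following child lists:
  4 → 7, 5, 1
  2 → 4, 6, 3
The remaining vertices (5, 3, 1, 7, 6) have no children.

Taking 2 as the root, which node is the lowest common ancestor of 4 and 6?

4's ancestor chain is 4, 2 and 6's is 6, 2; they first meet at 2.

2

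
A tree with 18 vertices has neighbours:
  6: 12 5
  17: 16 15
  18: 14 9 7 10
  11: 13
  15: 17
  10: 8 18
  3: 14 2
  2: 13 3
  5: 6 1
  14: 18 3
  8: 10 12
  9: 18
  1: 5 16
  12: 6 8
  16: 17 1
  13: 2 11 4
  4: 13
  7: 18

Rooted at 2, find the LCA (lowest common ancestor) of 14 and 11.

2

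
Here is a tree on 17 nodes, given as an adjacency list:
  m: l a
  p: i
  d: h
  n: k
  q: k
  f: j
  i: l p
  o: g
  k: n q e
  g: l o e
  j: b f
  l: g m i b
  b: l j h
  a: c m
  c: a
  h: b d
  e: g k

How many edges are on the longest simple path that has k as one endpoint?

The node farthest from k is d (f, c also at distance 6), via k – e – g – l – b – h – d — 6 edges.

6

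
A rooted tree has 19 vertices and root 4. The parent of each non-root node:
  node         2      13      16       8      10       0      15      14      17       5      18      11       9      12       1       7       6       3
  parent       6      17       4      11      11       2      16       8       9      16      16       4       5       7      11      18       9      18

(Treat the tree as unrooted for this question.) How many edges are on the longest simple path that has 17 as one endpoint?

The node farthest from 17 is 14, via 17-9-5-16-4-11-8-14 — 7 edges.

7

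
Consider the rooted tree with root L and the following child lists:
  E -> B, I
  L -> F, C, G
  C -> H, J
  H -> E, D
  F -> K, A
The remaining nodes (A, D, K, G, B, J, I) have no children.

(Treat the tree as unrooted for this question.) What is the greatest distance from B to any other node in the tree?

The node farthest from B is A (K also at distance 6), via B-E-H-C-L-F-A — 6 edges.

6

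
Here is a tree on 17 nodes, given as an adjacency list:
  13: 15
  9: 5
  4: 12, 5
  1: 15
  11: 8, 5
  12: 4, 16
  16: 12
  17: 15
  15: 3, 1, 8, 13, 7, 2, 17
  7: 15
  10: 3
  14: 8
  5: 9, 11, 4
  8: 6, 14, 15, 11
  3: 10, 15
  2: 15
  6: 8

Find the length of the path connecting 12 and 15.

5

Walking from 12: 12 – 4 – 5 – 11 – 8 – 15. Length 5.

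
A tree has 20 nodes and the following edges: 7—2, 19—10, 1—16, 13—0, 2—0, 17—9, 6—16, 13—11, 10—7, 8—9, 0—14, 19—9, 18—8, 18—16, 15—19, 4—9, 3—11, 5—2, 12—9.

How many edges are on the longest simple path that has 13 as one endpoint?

10

Distances from 13 peak at 10, attained at 1 (6 also at distance 10).
13 – 0 – 2 – 7 – 10 – 19 – 9 – 8 – 18 – 16 – 1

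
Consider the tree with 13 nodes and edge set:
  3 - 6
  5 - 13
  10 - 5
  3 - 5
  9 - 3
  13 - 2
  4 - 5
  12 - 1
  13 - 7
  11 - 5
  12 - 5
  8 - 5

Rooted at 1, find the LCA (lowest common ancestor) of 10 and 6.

5

Path 10→root: 10 5 12 1; path 6→root: 6 3 5 12 1.
First common node: 5.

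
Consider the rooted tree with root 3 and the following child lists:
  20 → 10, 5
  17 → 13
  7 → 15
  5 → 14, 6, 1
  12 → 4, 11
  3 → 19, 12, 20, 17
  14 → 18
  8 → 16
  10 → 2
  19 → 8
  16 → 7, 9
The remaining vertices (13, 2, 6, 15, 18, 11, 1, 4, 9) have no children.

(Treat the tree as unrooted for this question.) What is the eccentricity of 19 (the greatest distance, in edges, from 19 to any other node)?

Distances from 19 peak at 5, attained at 18.
19 – 3 – 20 – 5 – 14 – 18

5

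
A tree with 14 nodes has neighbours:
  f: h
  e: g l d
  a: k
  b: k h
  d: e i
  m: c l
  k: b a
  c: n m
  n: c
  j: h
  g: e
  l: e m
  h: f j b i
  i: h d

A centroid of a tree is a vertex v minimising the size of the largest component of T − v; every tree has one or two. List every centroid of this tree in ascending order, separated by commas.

Removing d splits the tree into components of sizes 7, 6; the largest is 7 ≤ ⌊14/2⌋ = 7.
i is adjacent to d and is also a centroid (the largest component after removing it is likewise 7).

d, i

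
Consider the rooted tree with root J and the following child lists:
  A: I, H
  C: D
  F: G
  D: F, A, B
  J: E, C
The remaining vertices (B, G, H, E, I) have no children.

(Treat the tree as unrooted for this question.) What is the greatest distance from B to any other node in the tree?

Distances from B peak at 4, attained at E.
B–D–C–J–E

4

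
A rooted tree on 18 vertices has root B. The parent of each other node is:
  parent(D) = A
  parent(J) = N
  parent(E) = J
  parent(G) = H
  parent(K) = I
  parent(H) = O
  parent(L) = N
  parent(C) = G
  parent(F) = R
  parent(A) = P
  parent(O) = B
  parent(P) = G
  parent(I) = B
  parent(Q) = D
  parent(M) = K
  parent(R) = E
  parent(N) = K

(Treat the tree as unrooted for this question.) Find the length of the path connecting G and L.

7

The path is G – H – O – B – I – K – N – L, which has 7 edges.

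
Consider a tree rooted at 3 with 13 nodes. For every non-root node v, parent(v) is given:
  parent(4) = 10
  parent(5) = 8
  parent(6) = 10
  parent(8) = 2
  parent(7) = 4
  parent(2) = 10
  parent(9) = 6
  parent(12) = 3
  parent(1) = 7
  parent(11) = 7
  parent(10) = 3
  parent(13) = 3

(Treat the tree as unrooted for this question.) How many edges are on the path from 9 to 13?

4

Walking from 9: 9–6–10–3–13. Length 4.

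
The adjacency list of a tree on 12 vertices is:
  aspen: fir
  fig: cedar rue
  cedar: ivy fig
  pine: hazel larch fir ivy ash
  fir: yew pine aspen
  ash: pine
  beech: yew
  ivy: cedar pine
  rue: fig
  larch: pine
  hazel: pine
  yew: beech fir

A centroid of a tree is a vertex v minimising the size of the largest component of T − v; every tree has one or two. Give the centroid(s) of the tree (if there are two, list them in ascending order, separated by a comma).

pine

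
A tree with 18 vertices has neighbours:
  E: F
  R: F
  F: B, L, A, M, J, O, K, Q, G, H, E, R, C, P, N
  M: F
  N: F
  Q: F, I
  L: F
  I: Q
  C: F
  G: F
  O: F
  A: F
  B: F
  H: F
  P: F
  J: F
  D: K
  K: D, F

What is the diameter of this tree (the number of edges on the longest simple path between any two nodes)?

Starting from I, a farthest node is D at distance 4.
One longest path: I–Q–F–K–D.
So the diameter is 4.

4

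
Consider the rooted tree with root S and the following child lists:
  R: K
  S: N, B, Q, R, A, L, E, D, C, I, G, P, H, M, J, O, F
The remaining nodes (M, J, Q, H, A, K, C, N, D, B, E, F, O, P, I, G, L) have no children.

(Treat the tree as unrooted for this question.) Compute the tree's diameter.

3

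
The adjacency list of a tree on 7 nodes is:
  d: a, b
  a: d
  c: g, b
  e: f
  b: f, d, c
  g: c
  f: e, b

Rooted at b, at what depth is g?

2

b – c – g — 2 edges.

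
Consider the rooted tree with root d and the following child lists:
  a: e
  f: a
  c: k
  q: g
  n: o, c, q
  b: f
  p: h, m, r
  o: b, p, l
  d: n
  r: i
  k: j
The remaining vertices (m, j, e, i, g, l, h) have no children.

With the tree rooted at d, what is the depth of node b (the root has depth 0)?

3

Path from d to b: d–n–o–b, which has 3 edges.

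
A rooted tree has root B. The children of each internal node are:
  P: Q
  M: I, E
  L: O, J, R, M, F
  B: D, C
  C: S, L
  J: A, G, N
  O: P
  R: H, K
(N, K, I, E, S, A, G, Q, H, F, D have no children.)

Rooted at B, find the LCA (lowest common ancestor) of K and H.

K's ancestor chain is K, R, L, C, B and H's is H, R, L, C, B; they first meet at R.

R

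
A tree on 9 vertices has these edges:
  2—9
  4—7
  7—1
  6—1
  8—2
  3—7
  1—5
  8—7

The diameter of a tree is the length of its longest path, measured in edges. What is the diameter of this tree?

5

A longest path is 9 – 2 – 8 – 7 – 1 – 5, with 5 edges.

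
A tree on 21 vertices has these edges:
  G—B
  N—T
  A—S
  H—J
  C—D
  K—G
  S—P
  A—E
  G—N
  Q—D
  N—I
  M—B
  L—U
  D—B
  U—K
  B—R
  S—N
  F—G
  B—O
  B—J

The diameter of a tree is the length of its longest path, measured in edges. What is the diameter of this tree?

7

Starting from E, a farthest node is Q at distance 7.
One longest path: E–A–S–N–G–B–D–Q.
So the diameter is 7.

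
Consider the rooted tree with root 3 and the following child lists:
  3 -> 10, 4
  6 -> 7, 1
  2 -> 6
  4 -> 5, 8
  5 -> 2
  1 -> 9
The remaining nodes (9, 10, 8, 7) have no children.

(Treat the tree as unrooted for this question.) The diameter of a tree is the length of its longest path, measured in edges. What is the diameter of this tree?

Starting from 10, a farthest node is 9 at distance 7.
One longest path: 10 - 3 - 4 - 5 - 2 - 6 - 1 - 9.
So the diameter is 7.

7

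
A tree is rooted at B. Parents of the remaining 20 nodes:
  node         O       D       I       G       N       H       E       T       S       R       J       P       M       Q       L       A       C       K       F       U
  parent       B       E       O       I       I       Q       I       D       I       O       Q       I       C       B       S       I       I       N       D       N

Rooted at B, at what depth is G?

3

Path from B to G: B – O – I – G, which has 3 edges.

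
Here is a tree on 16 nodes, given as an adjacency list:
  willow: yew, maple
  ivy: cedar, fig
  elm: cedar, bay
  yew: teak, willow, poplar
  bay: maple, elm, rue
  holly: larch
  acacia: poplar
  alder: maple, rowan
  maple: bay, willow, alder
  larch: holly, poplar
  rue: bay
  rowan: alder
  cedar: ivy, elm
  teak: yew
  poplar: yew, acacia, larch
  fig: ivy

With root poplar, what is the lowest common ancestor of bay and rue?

Ancestors of bay (toward the root): bay, maple, willow, yew, poplar.
Ancestors of rue: rue, bay, maple, willow, yew, poplar.
The deepest node appearing in both lists is bay.

bay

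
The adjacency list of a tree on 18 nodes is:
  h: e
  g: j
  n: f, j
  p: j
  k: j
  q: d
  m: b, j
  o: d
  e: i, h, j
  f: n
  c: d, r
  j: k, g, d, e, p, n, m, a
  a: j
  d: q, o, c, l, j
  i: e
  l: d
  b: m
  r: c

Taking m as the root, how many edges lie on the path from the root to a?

m–j–a — 2 edges.

2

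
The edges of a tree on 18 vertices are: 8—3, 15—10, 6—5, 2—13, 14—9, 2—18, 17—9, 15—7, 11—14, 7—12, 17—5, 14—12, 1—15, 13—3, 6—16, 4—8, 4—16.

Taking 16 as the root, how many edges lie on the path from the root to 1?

Path from 16 to 1: 16 – 6 – 5 – 17 – 9 – 14 – 12 – 7 – 15 – 1, which has 9 edges.

9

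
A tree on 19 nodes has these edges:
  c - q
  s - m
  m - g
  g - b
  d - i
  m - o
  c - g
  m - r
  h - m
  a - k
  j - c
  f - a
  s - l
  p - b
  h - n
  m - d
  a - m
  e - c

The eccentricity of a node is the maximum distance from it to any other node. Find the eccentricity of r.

4

A farthest node from r is j (q, p, e also at distance 4).
The path r – m – g – c – j has 4 edges.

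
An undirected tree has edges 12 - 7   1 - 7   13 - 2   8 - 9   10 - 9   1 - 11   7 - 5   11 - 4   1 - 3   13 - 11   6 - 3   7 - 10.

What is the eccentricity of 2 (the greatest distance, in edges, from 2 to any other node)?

7

Distances from 2 peak at 7, attained at 8.
2–13–11–1–7–10–9–8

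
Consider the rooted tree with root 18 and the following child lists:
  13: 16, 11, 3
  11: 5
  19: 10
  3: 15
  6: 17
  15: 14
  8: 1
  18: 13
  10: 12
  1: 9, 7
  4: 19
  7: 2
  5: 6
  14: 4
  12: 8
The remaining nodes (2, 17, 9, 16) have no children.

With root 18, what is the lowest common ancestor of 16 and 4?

Ancestors of 16 (toward the root): 16, 13, 18.
Ancestors of 4: 4, 14, 15, 3, 13, 18.
The deepest node appearing in both lists is 13.

13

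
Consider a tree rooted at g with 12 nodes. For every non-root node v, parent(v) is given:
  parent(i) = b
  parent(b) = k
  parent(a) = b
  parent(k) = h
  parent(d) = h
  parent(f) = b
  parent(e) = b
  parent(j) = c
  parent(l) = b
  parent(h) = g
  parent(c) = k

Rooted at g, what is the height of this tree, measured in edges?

4

The longest root-to-leaf path is g → h → k → c → j (4 edges).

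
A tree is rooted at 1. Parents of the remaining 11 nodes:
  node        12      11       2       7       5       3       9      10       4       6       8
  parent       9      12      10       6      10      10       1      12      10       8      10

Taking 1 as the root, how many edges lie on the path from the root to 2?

4

Climbing from 2 to the root: 2–10–12–9–1. That's 4 steps.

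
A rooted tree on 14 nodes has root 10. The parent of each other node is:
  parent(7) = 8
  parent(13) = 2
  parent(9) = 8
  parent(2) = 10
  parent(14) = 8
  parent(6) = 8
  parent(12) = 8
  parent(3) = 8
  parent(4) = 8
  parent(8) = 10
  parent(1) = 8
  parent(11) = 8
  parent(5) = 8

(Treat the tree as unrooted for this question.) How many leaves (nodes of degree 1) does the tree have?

11

Degree-1 nodes: 1, 3, 4, 5, 6, 7, 9, 11, 12, 13, 14 — 11 of them.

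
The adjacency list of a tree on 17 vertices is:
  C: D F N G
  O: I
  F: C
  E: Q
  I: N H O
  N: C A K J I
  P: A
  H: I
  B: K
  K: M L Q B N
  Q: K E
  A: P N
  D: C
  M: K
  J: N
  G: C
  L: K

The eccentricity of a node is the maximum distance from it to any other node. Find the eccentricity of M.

4

A farthest node from M is F (G, O, P, D, H also at distance 4).
The path M-K-N-C-F has 4 edges.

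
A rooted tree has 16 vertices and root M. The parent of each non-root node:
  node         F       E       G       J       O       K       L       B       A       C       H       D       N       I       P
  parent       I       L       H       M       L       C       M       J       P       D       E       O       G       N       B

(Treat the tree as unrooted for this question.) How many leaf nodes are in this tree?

3

Exactly 3 nodes have a single neighbour: A, F, K.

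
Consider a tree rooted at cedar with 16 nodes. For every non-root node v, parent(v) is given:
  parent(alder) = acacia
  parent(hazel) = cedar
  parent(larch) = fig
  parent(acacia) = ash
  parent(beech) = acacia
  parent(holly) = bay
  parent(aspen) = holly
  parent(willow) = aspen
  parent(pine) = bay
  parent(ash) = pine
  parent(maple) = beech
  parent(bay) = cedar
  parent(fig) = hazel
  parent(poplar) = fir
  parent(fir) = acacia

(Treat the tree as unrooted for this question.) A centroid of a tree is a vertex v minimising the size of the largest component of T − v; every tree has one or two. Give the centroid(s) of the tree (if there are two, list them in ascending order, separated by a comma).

Delete pine: the remaining components have sizes 8, 7. Max 8 ≤ 8, so pine is a centroid.
Its neighbour bay also leaves a largest component of size 8, so both are centroids.

bay, pine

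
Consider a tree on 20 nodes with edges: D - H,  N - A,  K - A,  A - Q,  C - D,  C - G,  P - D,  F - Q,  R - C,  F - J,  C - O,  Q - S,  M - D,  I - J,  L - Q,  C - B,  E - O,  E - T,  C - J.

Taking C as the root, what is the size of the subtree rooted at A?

3

The subtree rooted at A contains: A, K, N — 3 nodes.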